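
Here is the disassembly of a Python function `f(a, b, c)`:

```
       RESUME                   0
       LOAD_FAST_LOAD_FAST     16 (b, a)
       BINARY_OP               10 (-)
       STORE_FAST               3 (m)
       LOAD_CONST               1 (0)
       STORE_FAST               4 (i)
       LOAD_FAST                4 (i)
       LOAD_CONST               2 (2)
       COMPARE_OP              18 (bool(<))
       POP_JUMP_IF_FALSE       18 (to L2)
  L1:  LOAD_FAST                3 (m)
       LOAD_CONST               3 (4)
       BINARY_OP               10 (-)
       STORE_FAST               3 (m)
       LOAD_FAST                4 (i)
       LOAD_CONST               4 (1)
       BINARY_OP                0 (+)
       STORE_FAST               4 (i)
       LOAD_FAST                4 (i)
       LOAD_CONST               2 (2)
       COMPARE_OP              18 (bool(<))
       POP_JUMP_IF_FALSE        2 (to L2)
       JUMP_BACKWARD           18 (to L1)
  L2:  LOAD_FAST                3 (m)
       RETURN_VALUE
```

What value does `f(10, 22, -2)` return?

LOAD_FAST_LOAD_FAST b,a → push 22,10. Stack: [22, 10]
BINARY_OP - → 22 - 10 = 12. Stack: [12]
STORE_FAST m → m=12. Stack: []
LOAD_CONST → push 0. Stack: [0]
STORE_FAST i → i=0. Stack: []
LOAD_FAST i → push 0. Stack: [0]
LOAD_CONST → push 2. Stack: [0, 2]
COMPARE_OP bool(<) → 0 vs 2 = True. Stack: [True]
POP_JUMP_IF_FALSE → pop True; no jump. Stack: []
LOAD_FAST m → push 12. Stack: [12]
LOAD_CONST → push 4. Stack: [12, 4]
BINARY_OP - → 12 - 4 = 8. Stack: [8]
STORE_FAST m → m=8. Stack: []
LOAD_FAST i → push 0. Stack: [0]
LOAD_CONST → push 1. Stack: [0, 1]
BINARY_OP + → 0 + 1 = 1. Stack: [1]
STORE_FAST i → i=1. Stack: []
LOAD_FAST i → push 1. Stack: [1]
LOAD_CONST → push 2. Stack: [1, 2]
COMPARE_OP bool(<) → 1 vs 2 = True. Stack: [True]
POP_JUMP_IF_FALSE → pop True; no jump. Stack: []
LOAD_FAST m → push 8. Stack: [8]
LOAD_CONST → push 4. Stack: [8, 4]
BINARY_OP - → 8 - 4 = 4. Stack: [4]
STORE_FAST m → m=4. Stack: []
LOAD_FAST i → push 1. Stack: [1]
LOAD_CONST → push 1. Stack: [1, 1]
BINARY_OP + → 1 + 1 = 2. Stack: [2]
STORE_FAST i → i=2. Stack: []
LOAD_FAST i → push 2. Stack: [2]
LOAD_CONST → push 2. Stack: [2, 2]
COMPARE_OP bool(<) → 2 vs 2 = False. Stack: [False]
POP_JUMP_IF_FALSE → pop False; jump. Stack: []
LOAD_FAST m → push 4. Stack: [4]
RETURN_VALUE → return 4.

4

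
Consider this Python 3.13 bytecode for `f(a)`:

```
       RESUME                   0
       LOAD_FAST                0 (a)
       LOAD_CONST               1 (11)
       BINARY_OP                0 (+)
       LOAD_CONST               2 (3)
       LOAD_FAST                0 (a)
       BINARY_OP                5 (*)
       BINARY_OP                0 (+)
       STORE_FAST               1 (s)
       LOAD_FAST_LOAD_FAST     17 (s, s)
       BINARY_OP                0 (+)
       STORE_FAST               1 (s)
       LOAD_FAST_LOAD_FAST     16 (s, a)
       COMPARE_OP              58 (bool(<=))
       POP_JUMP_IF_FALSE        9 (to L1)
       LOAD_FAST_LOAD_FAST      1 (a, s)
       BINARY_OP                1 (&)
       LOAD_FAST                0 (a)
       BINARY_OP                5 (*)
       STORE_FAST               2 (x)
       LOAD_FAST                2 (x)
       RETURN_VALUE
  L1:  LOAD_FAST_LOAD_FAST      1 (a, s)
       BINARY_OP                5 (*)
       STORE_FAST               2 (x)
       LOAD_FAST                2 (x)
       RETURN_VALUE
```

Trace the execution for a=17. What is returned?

2686

LOAD_FAST a → push 17. Stack: [17]
LOAD_CONST → push 11. Stack: [17, 11]
BINARY_OP + → 17 + 11 = 28. Stack: [28]
LOAD_CONST → push 3. Stack: [28, 3]
LOAD_FAST a → push 17. Stack: [28, 3, 17]
BINARY_OP * → 3 * 17 = 51. Stack: [28, 51]
BINARY_OP + → 28 + 51 = 79. Stack: [79]
STORE_FAST s → s=79. Stack: []
LOAD_FAST_LOAD_FAST s,s → push 79,79. Stack: [79, 79]
BINARY_OP + → 79 + 79 = 158. Stack: [158]
STORE_FAST s → s=158. Stack: []
LOAD_FAST_LOAD_FAST s,a → push 158,17. Stack: [158, 17]
COMPARE_OP bool(<=) → 158 vs 17 = False. Stack: [False]
POP_JUMP_IF_FALSE → pop False; jump. Stack: []
LOAD_FAST_LOAD_FAST a,s → push 17,158. Stack: [17, 158]
BINARY_OP * → 17 * 158 = 2686. Stack: [2686]
STORE_FAST x → x=2686. Stack: []
LOAD_FAST x → push 2686. Stack: [2686]
RETURN_VALUE → return 2686.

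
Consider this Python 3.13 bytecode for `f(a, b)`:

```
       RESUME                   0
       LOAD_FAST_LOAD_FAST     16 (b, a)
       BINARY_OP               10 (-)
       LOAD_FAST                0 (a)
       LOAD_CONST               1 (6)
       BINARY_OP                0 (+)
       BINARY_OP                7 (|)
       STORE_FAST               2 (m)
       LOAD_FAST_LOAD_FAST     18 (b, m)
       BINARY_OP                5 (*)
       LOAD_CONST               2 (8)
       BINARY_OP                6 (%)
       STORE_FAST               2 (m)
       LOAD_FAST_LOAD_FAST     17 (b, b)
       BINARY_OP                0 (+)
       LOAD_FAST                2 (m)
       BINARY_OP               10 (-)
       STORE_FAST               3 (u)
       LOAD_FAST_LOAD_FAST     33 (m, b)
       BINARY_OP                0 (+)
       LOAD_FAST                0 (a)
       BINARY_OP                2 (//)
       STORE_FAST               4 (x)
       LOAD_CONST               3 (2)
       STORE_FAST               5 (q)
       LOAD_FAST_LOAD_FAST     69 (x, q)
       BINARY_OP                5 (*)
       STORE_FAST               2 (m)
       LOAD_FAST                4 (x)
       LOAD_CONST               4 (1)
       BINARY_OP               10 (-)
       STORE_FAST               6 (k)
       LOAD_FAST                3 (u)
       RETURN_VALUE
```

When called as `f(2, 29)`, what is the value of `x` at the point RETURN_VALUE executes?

LOAD_FAST_LOAD_FAST b,a → push 29,2. Stack: [29, 2]
BINARY_OP - → 29 - 2 = 27. Stack: [27]
LOAD_FAST a → push 2. Stack: [27, 2]
LOAD_CONST → push 6. Stack: [27, 2, 6]
BINARY_OP + → 2 + 6 = 8. Stack: [27, 8]
BINARY_OP | → 27 | 8 = 27. Stack: [27]
STORE_FAST m → m=27. Stack: []
LOAD_FAST_LOAD_FAST b,m → push 29,27. Stack: [29, 27]
BINARY_OP * → 29 * 27 = 783. Stack: [783]
LOAD_CONST → push 8. Stack: [783, 8]
BINARY_OP % → 783 % 8 = 7. Stack: [7]
STORE_FAST m → m=7. Stack: []
LOAD_FAST_LOAD_FAST b,b → push 29,29. Stack: [29, 29]
BINARY_OP + → 29 + 29 = 58. Stack: [58]
LOAD_FAST m → push 7. Stack: [58, 7]
BINARY_OP - → 58 - 7 = 51. Stack: [51]
STORE_FAST u → u=51. Stack: []
LOAD_FAST_LOAD_FAST m,b → push 7,29. Stack: [7, 29]
BINARY_OP + → 7 + 29 = 36. Stack: [36]
LOAD_FAST a → push 2. Stack: [36, 2]
BINARY_OP // → 36 // 2 = 18. Stack: [18]
STORE_FAST x → x=18. Stack: []
LOAD_CONST → push 2. Stack: [2]
STORE_FAST q → q=2. Stack: []
LOAD_FAST_LOAD_FAST x,q → push 18,2. Stack: [18, 2]
BINARY_OP * → 18 * 2 = 36. Stack: [36]
STORE_FAST m → m=36. Stack: []
LOAD_FAST x → push 18. Stack: [18]
LOAD_CONST → push 1. Stack: [18, 1]
BINARY_OP - → 18 - 1 = 17. Stack: [17]
STORE_FAST k → k=17. Stack: []
LOAD_FAST u → push 51. Stack: [51]
RETURN_VALUE → return 51.

18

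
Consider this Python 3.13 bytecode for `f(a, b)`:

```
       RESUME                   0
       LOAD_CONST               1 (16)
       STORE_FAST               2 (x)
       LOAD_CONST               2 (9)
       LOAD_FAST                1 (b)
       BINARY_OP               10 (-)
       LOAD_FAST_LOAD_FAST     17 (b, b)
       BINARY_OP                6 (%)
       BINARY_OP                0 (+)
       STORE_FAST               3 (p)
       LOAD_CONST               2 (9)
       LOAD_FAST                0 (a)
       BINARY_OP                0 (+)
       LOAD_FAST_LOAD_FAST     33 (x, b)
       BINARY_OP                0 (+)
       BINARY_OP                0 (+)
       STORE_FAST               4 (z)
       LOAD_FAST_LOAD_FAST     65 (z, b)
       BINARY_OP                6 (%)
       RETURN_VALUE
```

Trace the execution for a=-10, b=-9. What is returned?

LOAD_CONST → push 16. Stack: [16]
STORE_FAST x → x=16. Stack: []
LOAD_CONST → push 9. Stack: [9]
LOAD_FAST b → push -9. Stack: [9, -9]
BINARY_OP - → 9 - -9 = 18. Stack: [18]
LOAD_FAST_LOAD_FAST b,b → push -9,-9. Stack: [18, -9, -9]
BINARY_OP % → -9 % -9 = 0. Stack: [18, 0]
BINARY_OP + → 18 + 0 = 18. Stack: [18]
STORE_FAST p → p=18. Stack: []
LOAD_CONST → push 9. Stack: [9]
LOAD_FAST a → push -10. Stack: [9, -10]
BINARY_OP + → 9 + -10 = -1. Stack: [-1]
LOAD_FAST_LOAD_FAST x,b → push 16,-9. Stack: [-1, 16, -9]
BINARY_OP + → 16 + -9 = 7. Stack: [-1, 7]
BINARY_OP + → -1 + 7 = 6. Stack: [6]
STORE_FAST z → z=6. Stack: []
LOAD_FAST_LOAD_FAST z,b → push 6,-9. Stack: [6, -9]
BINARY_OP % → 6 % -9 = -3. Stack: [-3]
RETURN_VALUE → return -3.

-3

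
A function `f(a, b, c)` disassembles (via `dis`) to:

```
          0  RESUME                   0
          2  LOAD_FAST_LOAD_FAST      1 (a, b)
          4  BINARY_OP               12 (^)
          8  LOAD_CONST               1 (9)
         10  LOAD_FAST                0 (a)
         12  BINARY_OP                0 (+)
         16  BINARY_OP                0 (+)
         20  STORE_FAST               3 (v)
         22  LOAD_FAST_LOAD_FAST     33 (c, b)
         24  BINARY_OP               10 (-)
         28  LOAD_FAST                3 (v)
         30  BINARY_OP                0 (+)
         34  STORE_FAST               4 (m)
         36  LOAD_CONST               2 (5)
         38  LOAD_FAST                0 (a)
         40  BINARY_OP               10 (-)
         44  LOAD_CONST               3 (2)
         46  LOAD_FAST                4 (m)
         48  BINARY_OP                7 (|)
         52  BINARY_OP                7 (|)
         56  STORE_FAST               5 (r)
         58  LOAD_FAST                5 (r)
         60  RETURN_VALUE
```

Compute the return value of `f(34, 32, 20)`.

-29

LOAD_FAST_LOAD_FAST a,b → push 34,32. Stack: [34, 32]
BINARY_OP ^ → 34 ^ 32 = 2. Stack: [2]
LOAD_CONST → push 9. Stack: [2, 9]
LOAD_FAST a → push 34. Stack: [2, 9, 34]
BINARY_OP + → 9 + 34 = 43. Stack: [2, 43]
BINARY_OP + → 2 + 43 = 45. Stack: [45]
STORE_FAST v → v=45. Stack: []
LOAD_FAST_LOAD_FAST c,b → push 20,32. Stack: [20, 32]
BINARY_OP - → 20 - 32 = -12. Stack: [-12]
LOAD_FAST v → push 45. Stack: [-12, 45]
BINARY_OP + → -12 + 45 = 33. Stack: [33]
STORE_FAST m → m=33. Stack: []
LOAD_CONST → push 5. Stack: [5]
LOAD_FAST a → push 34. Stack: [5, 34]
BINARY_OP - → 5 - 34 = -29. Stack: [-29]
LOAD_CONST → push 2. Stack: [-29, 2]
LOAD_FAST m → push 33. Stack: [-29, 2, 33]
BINARY_OP | → 2 | 33 = 35. Stack: [-29, 35]
BINARY_OP | → -29 | 35 = -29. Stack: [-29]
STORE_FAST r → r=-29. Stack: []
LOAD_FAST r → push -29. Stack: [-29]
RETURN_VALUE → return -29.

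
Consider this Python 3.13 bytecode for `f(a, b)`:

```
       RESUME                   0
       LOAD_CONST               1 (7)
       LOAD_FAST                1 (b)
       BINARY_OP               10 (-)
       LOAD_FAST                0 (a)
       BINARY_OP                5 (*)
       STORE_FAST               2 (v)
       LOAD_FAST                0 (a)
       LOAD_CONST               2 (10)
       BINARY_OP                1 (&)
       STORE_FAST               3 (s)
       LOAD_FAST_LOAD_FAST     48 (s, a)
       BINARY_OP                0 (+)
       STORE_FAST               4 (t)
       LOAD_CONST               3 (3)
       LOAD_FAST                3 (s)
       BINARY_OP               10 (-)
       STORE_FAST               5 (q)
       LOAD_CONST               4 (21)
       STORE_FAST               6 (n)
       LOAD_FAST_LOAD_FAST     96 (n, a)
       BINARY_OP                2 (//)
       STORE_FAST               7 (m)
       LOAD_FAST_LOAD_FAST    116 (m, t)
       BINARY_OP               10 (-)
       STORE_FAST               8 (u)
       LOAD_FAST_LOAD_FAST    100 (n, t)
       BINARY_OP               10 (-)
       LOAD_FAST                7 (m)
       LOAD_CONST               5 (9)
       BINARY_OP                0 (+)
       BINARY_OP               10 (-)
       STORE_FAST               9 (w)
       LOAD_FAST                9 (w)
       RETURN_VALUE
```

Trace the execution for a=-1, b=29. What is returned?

24

LOAD_CONST → push 7. Stack: [7]
LOAD_FAST b → push 29. Stack: [7, 29]
BINARY_OP - → 7 - 29 = -22. Stack: [-22]
LOAD_FAST a → push -1. Stack: [-22, -1]
BINARY_OP * → -22 * -1 = 22. Stack: [22]
STORE_FAST v → v=22. Stack: []
LOAD_FAST a → push -1. Stack: [-1]
LOAD_CONST → push 10. Stack: [-1, 10]
BINARY_OP & → -1 & 10 = 10. Stack: [10]
STORE_FAST s → s=10. Stack: []
LOAD_FAST_LOAD_FAST s,a → push 10,-1. Stack: [10, -1]
BINARY_OP + → 10 + -1 = 9. Stack: [9]
STORE_FAST t → t=9. Stack: []
LOAD_CONST → push 3. Stack: [3]
LOAD_FAST s → push 10. Stack: [3, 10]
BINARY_OP - → 3 - 10 = -7. Stack: [-7]
STORE_FAST q → q=-7. Stack: []
LOAD_CONST → push 21. Stack: [21]
STORE_FAST n → n=21. Stack: []
LOAD_FAST_LOAD_FAST n,a → push 21,-1. Stack: [21, -1]
BINARY_OP // → 21 // -1 = -21. Stack: [-21]
STORE_FAST m → m=-21. Stack: []
LOAD_FAST_LOAD_FAST m,t → push -21,9. Stack: [-21, 9]
BINARY_OP - → -21 - 9 = -30. Stack: [-30]
STORE_FAST u → u=-30. Stack: []
LOAD_FAST_LOAD_FAST n,t → push 21,9. Stack: [21, 9]
BINARY_OP - → 21 - 9 = 12. Stack: [12]
LOAD_FAST m → push -21. Stack: [12, -21]
LOAD_CONST → push 9. Stack: [12, -21, 9]
BINARY_OP + → -21 + 9 = -12. Stack: [12, -12]
BINARY_OP - → 12 - -12 = 24. Stack: [24]
STORE_FAST w → w=24. Stack: []
LOAD_FAST w → push 24. Stack: [24]
RETURN_VALUE → return 24.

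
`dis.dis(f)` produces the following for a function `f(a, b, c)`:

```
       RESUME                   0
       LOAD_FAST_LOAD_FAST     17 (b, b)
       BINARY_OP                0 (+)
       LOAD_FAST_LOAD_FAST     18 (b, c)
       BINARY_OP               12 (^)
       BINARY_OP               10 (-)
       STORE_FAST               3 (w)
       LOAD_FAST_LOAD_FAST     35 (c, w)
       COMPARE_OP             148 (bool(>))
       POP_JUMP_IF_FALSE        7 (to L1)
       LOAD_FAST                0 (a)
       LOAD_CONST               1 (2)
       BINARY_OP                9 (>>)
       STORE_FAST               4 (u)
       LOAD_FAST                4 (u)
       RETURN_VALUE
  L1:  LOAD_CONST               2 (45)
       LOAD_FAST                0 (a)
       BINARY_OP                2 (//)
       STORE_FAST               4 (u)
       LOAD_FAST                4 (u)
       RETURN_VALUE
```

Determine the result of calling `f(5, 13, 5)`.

LOAD_FAST_LOAD_FAST b,b → push 13,13. Stack: [13, 13]
BINARY_OP + → 13 + 13 = 26. Stack: [26]
LOAD_FAST_LOAD_FAST b,c → push 13,5. Stack: [26, 13, 5]
BINARY_OP ^ → 13 ^ 5 = 8. Stack: [26, 8]
BINARY_OP - → 26 - 8 = 18. Stack: [18]
STORE_FAST w → w=18. Stack: []
LOAD_FAST_LOAD_FAST c,w → push 5,18. Stack: [5, 18]
COMPARE_OP bool(>) → 5 vs 18 = False. Stack: [False]
POP_JUMP_IF_FALSE → pop False; jump. Stack: []
LOAD_CONST → push 45. Stack: [45]
LOAD_FAST a → push 5. Stack: [45, 5]
BINARY_OP // → 45 // 5 = 9. Stack: [9]
STORE_FAST u → u=9. Stack: []
LOAD_FAST u → push 9. Stack: [9]
RETURN_VALUE → return 9.

9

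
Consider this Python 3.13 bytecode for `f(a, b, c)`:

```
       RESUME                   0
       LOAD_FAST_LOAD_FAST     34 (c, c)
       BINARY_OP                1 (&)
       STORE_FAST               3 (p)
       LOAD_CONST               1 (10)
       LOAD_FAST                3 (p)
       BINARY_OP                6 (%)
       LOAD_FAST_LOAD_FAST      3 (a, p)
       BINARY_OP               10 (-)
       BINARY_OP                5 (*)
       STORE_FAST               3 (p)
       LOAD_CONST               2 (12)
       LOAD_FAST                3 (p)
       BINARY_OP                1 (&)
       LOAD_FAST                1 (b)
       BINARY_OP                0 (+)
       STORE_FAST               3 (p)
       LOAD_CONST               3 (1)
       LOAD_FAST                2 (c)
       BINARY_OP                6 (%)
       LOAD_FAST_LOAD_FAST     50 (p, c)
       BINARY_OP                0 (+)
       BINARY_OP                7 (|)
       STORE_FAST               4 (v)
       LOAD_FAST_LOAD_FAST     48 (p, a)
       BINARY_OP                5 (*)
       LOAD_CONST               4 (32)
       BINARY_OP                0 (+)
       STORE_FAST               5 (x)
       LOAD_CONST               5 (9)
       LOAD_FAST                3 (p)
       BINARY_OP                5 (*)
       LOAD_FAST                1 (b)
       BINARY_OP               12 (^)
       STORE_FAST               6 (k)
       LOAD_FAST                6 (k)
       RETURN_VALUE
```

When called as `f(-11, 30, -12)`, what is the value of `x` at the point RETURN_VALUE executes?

-430

LOAD_FAST_LOAD_FAST c,c → push -12,-12. Stack: [-12, -12]
BINARY_OP & → -12 & -12 = -12. Stack: [-12]
STORE_FAST p → p=-12. Stack: []
LOAD_CONST → push 10. Stack: [10]
LOAD_FAST p → push -12. Stack: [10, -12]
BINARY_OP % → 10 % -12 = -2. Stack: [-2]
LOAD_FAST_LOAD_FAST a,p → push -11,-12. Stack: [-2, -11, -12]
BINARY_OP - → -11 - -12 = 1. Stack: [-2, 1]
BINARY_OP * → -2 * 1 = -2. Stack: [-2]
STORE_FAST p → p=-2. Stack: []
LOAD_CONST → push 12. Stack: [12]
LOAD_FAST p → push -2. Stack: [12, -2]
BINARY_OP & → 12 & -2 = 12. Stack: [12]
LOAD_FAST b → push 30. Stack: [12, 30]
BINARY_OP + → 12 + 30 = 42. Stack: [42]
STORE_FAST p → p=42. Stack: []
LOAD_CONST → push 1. Stack: [1]
LOAD_FAST c → push -12. Stack: [1, -12]
BINARY_OP % → 1 % -12 = -11. Stack: [-11]
LOAD_FAST_LOAD_FAST p,c → push 42,-12. Stack: [-11, 42, -12]
BINARY_OP + → 42 + -12 = 30. Stack: [-11, 30]
BINARY_OP | → -11 | 30 = -1. Stack: [-1]
STORE_FAST v → v=-1. Stack: []
LOAD_FAST_LOAD_FAST p,a → push 42,-11. Stack: [42, -11]
BINARY_OP * → 42 * -11 = -462. Stack: [-462]
LOAD_CONST → push 32. Stack: [-462, 32]
BINARY_OP + → -462 + 32 = -430. Stack: [-430]
STORE_FAST x → x=-430. Stack: []
LOAD_CONST → push 9. Stack: [9]
LOAD_FAST p → push 42. Stack: [9, 42]
BINARY_OP * → 9 * 42 = 378. Stack: [378]
LOAD_FAST b → push 30. Stack: [378, 30]
BINARY_OP ^ → 378 ^ 30 = 356. Stack: [356]
STORE_FAST k → k=356. Stack: []
LOAD_FAST k → push 356. Stack: [356]
RETURN_VALUE → return 356.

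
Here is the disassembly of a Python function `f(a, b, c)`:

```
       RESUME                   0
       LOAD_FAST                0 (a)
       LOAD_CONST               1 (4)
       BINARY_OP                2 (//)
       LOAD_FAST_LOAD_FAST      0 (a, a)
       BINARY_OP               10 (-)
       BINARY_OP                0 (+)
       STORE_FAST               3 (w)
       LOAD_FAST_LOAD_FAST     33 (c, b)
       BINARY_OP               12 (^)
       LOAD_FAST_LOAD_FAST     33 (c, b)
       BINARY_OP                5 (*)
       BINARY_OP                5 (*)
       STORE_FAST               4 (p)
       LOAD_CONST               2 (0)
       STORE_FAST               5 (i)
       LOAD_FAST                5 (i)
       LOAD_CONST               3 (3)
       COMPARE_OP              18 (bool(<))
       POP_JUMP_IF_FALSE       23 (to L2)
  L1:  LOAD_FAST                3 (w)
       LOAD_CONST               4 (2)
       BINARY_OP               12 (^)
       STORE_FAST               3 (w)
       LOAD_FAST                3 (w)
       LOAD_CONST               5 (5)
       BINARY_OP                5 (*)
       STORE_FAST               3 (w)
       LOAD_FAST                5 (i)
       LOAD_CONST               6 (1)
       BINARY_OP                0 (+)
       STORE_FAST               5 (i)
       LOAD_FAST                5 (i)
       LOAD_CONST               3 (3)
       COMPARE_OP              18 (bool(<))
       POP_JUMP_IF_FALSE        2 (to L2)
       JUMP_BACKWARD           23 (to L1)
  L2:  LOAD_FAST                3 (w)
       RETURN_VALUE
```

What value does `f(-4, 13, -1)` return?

LOAD_FAST a → push -4
LOAD_CONST → push 4
BINARY_OP // → -4 // 4 = -1
LOAD_FAST_LOAD_FAST a,a → push -4,-4
BINARY_OP - → -4 - -4 = 0
BINARY_OP + → -1 + 0 = -1
STORE_FAST w → w=-1
LOAD_FAST_LOAD_FAST c,b → push -1,13
BINARY_OP ^ → -1 ^ 13 = -14
LOAD_FAST_LOAD_FAST c,b → push -1,13
BINARY_OP * → -1 * 13 = -13
BINARY_OP * → -14 * -13 = 182
STORE_FAST p → p=182
LOAD_CONST → push 0
STORE_FAST i → i=0
LOAD_FAST i → push 0
LOAD_CONST → push 3
COMPARE_OP bool(<) → 0 vs 3 = True
POP_JUMP_IF_FALSE → pop True; no jump
LOAD_FAST w → push -1
LOAD_CONST → push 2
BINARY_OP ^ → -1 ^ 2 = -3
STORE_FAST w → w=-3
LOAD_FAST w → push -3
LOAD_CONST → push 5
BINARY_OP * → -3 * 5 = -15
STORE_FAST w → w=-15
LOAD_FAST i → push 0
LOAD_CONST → push 1
BINARY_OP + → 0 + 1 = 1
STORE_FAST i → i=1
LOAD_FAST i → push 1
LOAD_CONST → push 3
COMPARE_OP bool(<) → 1 vs 3 = True
POP_JUMP_IF_FALSE → pop True; no jump
LOAD_FAST w → push -15
LOAD_CONST → push 2
BINARY_OP ^ → -15 ^ 2 = -13
STORE_FAST w → w=-13
LOAD_FAST w → push -13
LOAD_CONST → push 5
BINARY_OP * → -13 * 5 = -65
STORE_FAST w → w=-65
LOAD_FAST i → push 1
LOAD_CONST → push 1
BINARY_OP + → 1 + 1 = 2
STORE_FAST i → i=2
LOAD_FAST i → push 2
LOAD_CONST → push 3
COMPARE_OP bool(<) → 2 vs 3 = True
POP_JUMP_IF_FALSE → pop True; no jump
LOAD_FAST w → push -65
LOAD_CONST → push 2
BINARY_OP ^ → -65 ^ 2 = -67
STORE_FAST w → w=-67
LOAD_FAST w → push -67
LOAD_CONST → push 5
BINARY_OP * → -67 * 5 = -335
STORE_FAST w → w=-335
LOAD_FAST i → push 2
LOAD_CONST → push 1
BINARY_OP + → 2 + 1 = 3
STORE_FAST i → i=3
LOAD_FAST i → push 3
LOAD_CONST → push 3
COMPARE_OP bool(<) → 3 vs 3 = False
POP_JUMP_IF_FALSE → pop False; jump
LOAD_FAST w → push -335
RETURN_VALUE → return -335.

-335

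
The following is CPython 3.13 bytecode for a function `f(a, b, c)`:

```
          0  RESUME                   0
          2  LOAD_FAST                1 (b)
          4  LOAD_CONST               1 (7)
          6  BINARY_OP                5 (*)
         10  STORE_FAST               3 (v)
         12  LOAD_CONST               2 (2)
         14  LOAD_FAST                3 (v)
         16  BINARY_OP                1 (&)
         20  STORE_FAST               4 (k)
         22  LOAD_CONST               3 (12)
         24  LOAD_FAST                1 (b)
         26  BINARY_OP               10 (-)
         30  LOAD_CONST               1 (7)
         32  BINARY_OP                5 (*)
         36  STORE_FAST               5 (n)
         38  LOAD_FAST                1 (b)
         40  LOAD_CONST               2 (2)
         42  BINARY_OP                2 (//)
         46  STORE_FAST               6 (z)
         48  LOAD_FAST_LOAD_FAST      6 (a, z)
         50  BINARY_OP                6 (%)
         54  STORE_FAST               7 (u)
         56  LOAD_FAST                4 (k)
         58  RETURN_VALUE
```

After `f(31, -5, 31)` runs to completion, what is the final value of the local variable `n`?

119

LOAD_FAST b → push -5. Stack: [-5]
LOAD_CONST → push 7. Stack: [-5, 7]
BINARY_OP * → -5 * 7 = -35. Stack: [-35]
STORE_FAST v → v=-35. Stack: []
LOAD_CONST → push 2. Stack: [2]
LOAD_FAST v → push -35. Stack: [2, -35]
BINARY_OP & → 2 & -35 = 0. Stack: [0]
STORE_FAST k → k=0. Stack: []
LOAD_CONST → push 12. Stack: [12]
LOAD_FAST b → push -5. Stack: [12, -5]
BINARY_OP - → 12 - -5 = 17. Stack: [17]
LOAD_CONST → push 7. Stack: [17, 7]
BINARY_OP * → 17 * 7 = 119. Stack: [119]
STORE_FAST n → n=119. Stack: []
LOAD_FAST b → push -5. Stack: [-5]
LOAD_CONST → push 2. Stack: [-5, 2]
BINARY_OP // → -5 // 2 = -3. Stack: [-3]
STORE_FAST z → z=-3. Stack: []
LOAD_FAST_LOAD_FAST a,z → push 31,-3. Stack: [31, -3]
BINARY_OP % → 31 % -3 = -2. Stack: [-2]
STORE_FAST u → u=-2. Stack: []
LOAD_FAST k → push 0. Stack: [0]
RETURN_VALUE → return 0.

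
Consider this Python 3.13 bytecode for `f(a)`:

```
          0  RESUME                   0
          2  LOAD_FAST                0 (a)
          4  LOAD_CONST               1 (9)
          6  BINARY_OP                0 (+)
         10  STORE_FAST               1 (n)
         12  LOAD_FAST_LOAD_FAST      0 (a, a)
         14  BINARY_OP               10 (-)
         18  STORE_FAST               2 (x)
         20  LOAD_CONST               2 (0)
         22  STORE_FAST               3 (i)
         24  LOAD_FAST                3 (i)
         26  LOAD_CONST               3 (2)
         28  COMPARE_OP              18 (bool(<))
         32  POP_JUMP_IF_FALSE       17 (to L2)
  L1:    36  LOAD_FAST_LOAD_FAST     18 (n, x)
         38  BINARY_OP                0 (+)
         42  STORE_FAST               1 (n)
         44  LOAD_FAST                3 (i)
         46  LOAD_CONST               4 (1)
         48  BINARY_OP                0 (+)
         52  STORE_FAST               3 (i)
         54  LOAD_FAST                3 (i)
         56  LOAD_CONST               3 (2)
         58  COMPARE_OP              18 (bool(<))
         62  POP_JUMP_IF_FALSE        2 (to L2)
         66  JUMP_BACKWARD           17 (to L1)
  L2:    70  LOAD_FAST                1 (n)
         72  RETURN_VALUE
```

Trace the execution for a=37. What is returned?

46

LOAD_FAST a → push 37. Stack: [37]
LOAD_CONST → push 9. Stack: [37, 9]
BINARY_OP + → 37 + 9 = 46. Stack: [46]
STORE_FAST n → n=46. Stack: []
LOAD_FAST_LOAD_FAST a,a → push 37,37. Stack: [37, 37]
BINARY_OP - → 37 - 37 = 0. Stack: [0]
STORE_FAST x → x=0. Stack: []
LOAD_CONST → push 0. Stack: [0]
STORE_FAST i → i=0. Stack: []
LOAD_FAST i → push 0. Stack: [0]
LOAD_CONST → push 2. Stack: [0, 2]
COMPARE_OP bool(<) → 0 vs 2 = True. Stack: [True]
POP_JUMP_IF_FALSE → pop True; no jump. Stack: []
LOAD_FAST_LOAD_FAST n,x → push 46,0. Stack: [46, 0]
BINARY_OP + → 46 + 0 = 46. Stack: [46]
STORE_FAST n → n=46. Stack: []
LOAD_FAST i → push 0. Stack: [0]
LOAD_CONST → push 1. Stack: [0, 1]
BINARY_OP + → 0 + 1 = 1. Stack: [1]
STORE_FAST i → i=1. Stack: []
LOAD_FAST i → push 1. Stack: [1]
LOAD_CONST → push 2. Stack: [1, 2]
COMPARE_OP bool(<) → 1 vs 2 = True. Stack: [True]
POP_JUMP_IF_FALSE → pop True; no jump. Stack: []
LOAD_FAST_LOAD_FAST n,x → push 46,0. Stack: [46, 0]
BINARY_OP + → 46 + 0 = 46. Stack: [46]
STORE_FAST n → n=46. Stack: []
LOAD_FAST i → push 1. Stack: [1]
LOAD_CONST → push 1. Stack: [1, 1]
BINARY_OP + → 1 + 1 = 2. Stack: [2]
STORE_FAST i → i=2. Stack: []
LOAD_FAST i → push 2. Stack: [2]
LOAD_CONST → push 2. Stack: [2, 2]
COMPARE_OP bool(<) → 2 vs 2 = False. Stack: [False]
POP_JUMP_IF_FALSE → pop False; jump. Stack: []
LOAD_FAST n → push 46. Stack: [46]
RETURN_VALUE → return 46.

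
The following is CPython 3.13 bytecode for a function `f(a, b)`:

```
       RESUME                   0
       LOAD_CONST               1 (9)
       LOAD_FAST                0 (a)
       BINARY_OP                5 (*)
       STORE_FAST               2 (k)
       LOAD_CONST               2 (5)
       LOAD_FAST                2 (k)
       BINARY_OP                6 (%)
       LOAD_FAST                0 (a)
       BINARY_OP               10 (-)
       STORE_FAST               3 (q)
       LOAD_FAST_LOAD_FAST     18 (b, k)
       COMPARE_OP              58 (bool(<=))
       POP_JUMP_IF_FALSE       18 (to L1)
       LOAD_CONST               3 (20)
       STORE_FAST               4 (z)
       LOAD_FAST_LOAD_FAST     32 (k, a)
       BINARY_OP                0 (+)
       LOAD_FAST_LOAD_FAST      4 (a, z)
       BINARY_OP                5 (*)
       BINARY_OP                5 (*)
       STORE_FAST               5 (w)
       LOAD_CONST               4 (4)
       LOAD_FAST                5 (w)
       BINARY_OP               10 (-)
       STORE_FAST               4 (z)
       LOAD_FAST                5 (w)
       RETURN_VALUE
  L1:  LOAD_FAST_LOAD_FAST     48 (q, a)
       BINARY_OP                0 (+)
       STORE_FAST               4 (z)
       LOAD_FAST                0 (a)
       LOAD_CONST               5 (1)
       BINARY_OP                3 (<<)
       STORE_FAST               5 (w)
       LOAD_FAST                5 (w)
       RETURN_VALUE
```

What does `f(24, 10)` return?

LOAD_CONST → push 9. Stack: [9]
LOAD_FAST a → push 24. Stack: [9, 24]
BINARY_OP * → 9 * 24 = 216. Stack: [216]
STORE_FAST k → k=216. Stack: []
LOAD_CONST → push 5. Stack: [5]
LOAD_FAST k → push 216. Stack: [5, 216]
BINARY_OP % → 5 % 216 = 5. Stack: [5]
LOAD_FAST a → push 24. Stack: [5, 24]
BINARY_OP - → 5 - 24 = -19. Stack: [-19]
STORE_FAST q → q=-19. Stack: []
LOAD_FAST_LOAD_FAST b,k → push 10,216. Stack: [10, 216]
COMPARE_OP bool(<=) → 10 vs 216 = True. Stack: [True]
POP_JUMP_IF_FALSE → pop True; no jump. Stack: []
LOAD_CONST → push 20. Stack: [20]
STORE_FAST z → z=20. Stack: []
LOAD_FAST_LOAD_FAST k,a → push 216,24. Stack: [216, 24]
BINARY_OP + → 216 + 24 = 240. Stack: [240]
LOAD_FAST_LOAD_FAST a,z → push 24,20. Stack: [240, 24, 20]
BINARY_OP * → 24 * 20 = 480. Stack: [240, 480]
BINARY_OP * → 240 * 480 = 115200. Stack: [115200]
STORE_FAST w → w=115200. Stack: []
LOAD_CONST → push 4. Stack: [4]
LOAD_FAST w → push 115200. Stack: [4, 115200]
BINARY_OP - → 4 - 115200 = -115196. Stack: [-115196]
STORE_FAST z → z=-115196. Stack: []
LOAD_FAST w → push 115200. Stack: [115200]
RETURN_VALUE → return 115200.

115200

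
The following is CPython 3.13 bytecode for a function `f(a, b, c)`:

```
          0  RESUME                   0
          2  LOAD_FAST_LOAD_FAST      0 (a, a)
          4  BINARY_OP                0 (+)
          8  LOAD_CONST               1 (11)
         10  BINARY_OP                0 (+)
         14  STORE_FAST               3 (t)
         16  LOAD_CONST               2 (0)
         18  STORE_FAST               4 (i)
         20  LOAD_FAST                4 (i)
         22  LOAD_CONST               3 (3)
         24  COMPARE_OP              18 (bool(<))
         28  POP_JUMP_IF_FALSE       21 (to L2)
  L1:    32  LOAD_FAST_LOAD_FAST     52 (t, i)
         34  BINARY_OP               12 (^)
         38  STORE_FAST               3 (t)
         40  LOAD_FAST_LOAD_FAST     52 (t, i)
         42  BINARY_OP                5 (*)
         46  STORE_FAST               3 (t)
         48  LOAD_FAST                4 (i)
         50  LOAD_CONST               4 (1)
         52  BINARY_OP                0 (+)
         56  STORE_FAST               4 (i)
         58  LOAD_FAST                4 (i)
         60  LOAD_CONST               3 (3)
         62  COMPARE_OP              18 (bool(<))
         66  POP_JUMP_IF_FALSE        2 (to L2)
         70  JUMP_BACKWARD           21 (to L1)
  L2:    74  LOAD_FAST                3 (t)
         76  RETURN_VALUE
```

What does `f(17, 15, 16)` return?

6

LOAD_FAST_LOAD_FAST a,a → push 17,17. Stack: [17, 17]
BINARY_OP + → 17 + 17 = 34. Stack: [34]
LOAD_CONST → push 11. Stack: [34, 11]
BINARY_OP + → 34 + 11 = 45. Stack: [45]
STORE_FAST t → t=45. Stack: []
LOAD_CONST → push 0. Stack: [0]
STORE_FAST i → i=0. Stack: []
LOAD_FAST i → push 0. Stack: [0]
LOAD_CONST → push 3. Stack: [0, 3]
COMPARE_OP bool(<) → 0 vs 3 = True. Stack: [True]
POP_JUMP_IF_FALSE → pop True; no jump. Stack: []
LOAD_FAST_LOAD_FAST t,i → push 45,0. Stack: [45, 0]
BINARY_OP ^ → 45 ^ 0 = 45. Stack: [45]
STORE_FAST t → t=45. Stack: []
LOAD_FAST_LOAD_FAST t,i → push 45,0. Stack: [45, 0]
BINARY_OP * → 45 * 0 = 0. Stack: [0]
STORE_FAST t → t=0. Stack: []
LOAD_FAST i → push 0. Stack: [0]
LOAD_CONST → push 1. Stack: [0, 1]
BINARY_OP + → 0 + 1 = 1. Stack: [1]
STORE_FAST i → i=1. Stack: []
LOAD_FAST i → push 1. Stack: [1]
LOAD_CONST → push 3. Stack: [1, 3]
COMPARE_OP bool(<) → 1 vs 3 = True. Stack: [True]
POP_JUMP_IF_FALSE → pop True; no jump. Stack: []
LOAD_FAST_LOAD_FAST t,i → push 0,1. Stack: [0, 1]
BINARY_OP ^ → 0 ^ 1 = 1. Stack: [1]
STORE_FAST t → t=1. Stack: []
LOAD_FAST_LOAD_FAST t,i → push 1,1. Stack: [1, 1]
BINARY_OP * → 1 * 1 = 1. Stack: [1]
STORE_FAST t → t=1. Stack: []
LOAD_FAST i → push 1. Stack: [1]
LOAD_CONST → push 1. Stack: [1, 1]
BINARY_OP + → 1 + 1 = 2. Stack: [2]
STORE_FAST i → i=2. Stack: []
LOAD_FAST i → push 2. Stack: [2]
LOAD_CONST → push 3. Stack: [2, 3]
COMPARE_OP bool(<) → 2 vs 3 = True. Stack: [True]
POP_JUMP_IF_FALSE → pop True; no jump. Stack: []
LOAD_FAST_LOAD_FAST t,i → push 1,2. Stack: [1, 2]
BINARY_OP ^ → 1 ^ 2 = 3. Stack: [3]
STORE_FAST t → t=3. Stack: []
LOAD_FAST_LOAD_FAST t,i → push 3,2. Stack: [3, 2]
BINARY_OP * → 3 * 2 = 6. Stack: [6]
STORE_FAST t → t=6. Stack: []
LOAD_FAST i → push 2. Stack: [2]
LOAD_CONST → push 1. Stack: [2, 1]
BINARY_OP + → 2 + 1 = 3. Stack: [3]
STORE_FAST i → i=3. Stack: []
LOAD_FAST i → push 3. Stack: [3]
LOAD_CONST → push 3. Stack: [3, 3]
COMPARE_OP bool(<) → 3 vs 3 = False. Stack: [False]
POP_JUMP_IF_FALSE → pop False; jump. Stack: []
LOAD_FAST t → push 6. Stack: [6]
RETURN_VALUE → return 6.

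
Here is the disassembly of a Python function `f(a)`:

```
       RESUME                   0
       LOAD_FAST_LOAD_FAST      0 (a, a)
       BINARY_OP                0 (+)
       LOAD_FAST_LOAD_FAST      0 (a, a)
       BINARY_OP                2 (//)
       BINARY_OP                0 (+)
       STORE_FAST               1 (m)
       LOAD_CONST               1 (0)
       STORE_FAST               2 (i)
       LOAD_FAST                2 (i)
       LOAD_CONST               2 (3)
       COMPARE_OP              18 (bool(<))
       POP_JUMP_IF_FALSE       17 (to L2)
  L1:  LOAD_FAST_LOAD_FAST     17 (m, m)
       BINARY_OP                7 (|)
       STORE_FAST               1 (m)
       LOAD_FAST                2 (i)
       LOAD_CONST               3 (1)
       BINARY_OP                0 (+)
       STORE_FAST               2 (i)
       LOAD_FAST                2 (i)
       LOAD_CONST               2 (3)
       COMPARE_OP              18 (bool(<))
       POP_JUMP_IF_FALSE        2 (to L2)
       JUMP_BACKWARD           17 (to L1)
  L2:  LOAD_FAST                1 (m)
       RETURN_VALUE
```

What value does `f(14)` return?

29

LOAD_FAST_LOAD_FAST a,a → push 14,14. Stack: [14, 14]
BINARY_OP + → 14 + 14 = 28. Stack: [28]
LOAD_FAST_LOAD_FAST a,a → push 14,14. Stack: [28, 14, 14]
BINARY_OP // → 14 // 14 = 1. Stack: [28, 1]
BINARY_OP + → 28 + 1 = 29. Stack: [29]
STORE_FAST m → m=29. Stack: []
LOAD_CONST → push 0. Stack: [0]
STORE_FAST i → i=0. Stack: []
LOAD_FAST i → push 0. Stack: [0]
LOAD_CONST → push 3. Stack: [0, 3]
COMPARE_OP bool(<) → 0 vs 3 = True. Stack: [True]
POP_JUMP_IF_FALSE → pop True; no jump. Stack: []
LOAD_FAST_LOAD_FAST m,m → push 29,29. Stack: [29, 29]
BINARY_OP | → 29 | 29 = 29. Stack: [29]
STORE_FAST m → m=29. Stack: []
LOAD_FAST i → push 0. Stack: [0]
LOAD_CONST → push 1. Stack: [0, 1]
BINARY_OP + → 0 + 1 = 1. Stack: [1]
STORE_FAST i → i=1. Stack: []
LOAD_FAST i → push 1. Stack: [1]
LOAD_CONST → push 3. Stack: [1, 3]
COMPARE_OP bool(<) → 1 vs 3 = True. Stack: [True]
POP_JUMP_IF_FALSE → pop True; no jump. Stack: []
LOAD_FAST_LOAD_FAST m,m → push 29,29. Stack: [29, 29]
BINARY_OP | → 29 | 29 = 29. Stack: [29]
STORE_FAST m → m=29. Stack: []
LOAD_FAST i → push 1. Stack: [1]
LOAD_CONST → push 1. Stack: [1, 1]
BINARY_OP + → 1 + 1 = 2. Stack: [2]
STORE_FAST i → i=2. Stack: []
LOAD_FAST i → push 2. Stack: [2]
LOAD_CONST → push 3. Stack: [2, 3]
COMPARE_OP bool(<) → 2 vs 3 = True. Stack: [True]
POP_JUMP_IF_FALSE → pop True; no jump. Stack: []
LOAD_FAST_LOAD_FAST m,m → push 29,29. Stack: [29, 29]
BINARY_OP | → 29 | 29 = 29. Stack: [29]
STORE_FAST m → m=29. Stack: []
LOAD_FAST i → push 2. Stack: [2]
LOAD_CONST → push 1. Stack: [2, 1]
BINARY_OP + → 2 + 1 = 3. Stack: [3]
STORE_FAST i → i=3. Stack: []
LOAD_FAST i → push 3. Stack: [3]
LOAD_CONST → push 3. Stack: [3, 3]
COMPARE_OP bool(<) → 3 vs 3 = False. Stack: [False]
POP_JUMP_IF_FALSE → pop False; jump. Stack: []
LOAD_FAST m → push 29. Stack: [29]
RETURN_VALUE → return 29.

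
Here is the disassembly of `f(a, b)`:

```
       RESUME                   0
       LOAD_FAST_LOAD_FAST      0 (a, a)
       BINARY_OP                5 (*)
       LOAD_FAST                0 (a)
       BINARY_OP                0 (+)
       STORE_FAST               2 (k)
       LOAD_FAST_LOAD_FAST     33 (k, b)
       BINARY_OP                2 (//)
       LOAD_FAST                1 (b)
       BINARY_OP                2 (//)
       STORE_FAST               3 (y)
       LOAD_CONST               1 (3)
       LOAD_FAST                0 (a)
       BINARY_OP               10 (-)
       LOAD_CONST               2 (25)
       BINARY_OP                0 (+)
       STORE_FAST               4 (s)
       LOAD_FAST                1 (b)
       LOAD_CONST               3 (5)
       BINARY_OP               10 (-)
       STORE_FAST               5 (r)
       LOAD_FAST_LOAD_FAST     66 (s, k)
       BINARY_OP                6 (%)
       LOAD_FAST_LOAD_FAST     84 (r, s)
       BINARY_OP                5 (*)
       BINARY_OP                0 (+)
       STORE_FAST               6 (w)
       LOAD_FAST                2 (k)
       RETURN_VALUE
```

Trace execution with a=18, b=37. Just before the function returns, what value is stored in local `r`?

LOAD_FAST_LOAD_FAST a,a → push 18,18. Stack: [18, 18]
BINARY_OP * → 18 * 18 = 324. Stack: [324]
LOAD_FAST a → push 18. Stack: [324, 18]
BINARY_OP + → 324 + 18 = 342. Stack: [342]
STORE_FAST k → k=342. Stack: []
LOAD_FAST_LOAD_FAST k,b → push 342,37. Stack: [342, 37]
BINARY_OP // → 342 // 37 = 9. Stack: [9]
LOAD_FAST b → push 37. Stack: [9, 37]
BINARY_OP // → 9 // 37 = 0. Stack: [0]
STORE_FAST y → y=0. Stack: []
LOAD_CONST → push 3. Stack: [3]
LOAD_FAST a → push 18. Stack: [3, 18]
BINARY_OP - → 3 - 18 = -15. Stack: [-15]
LOAD_CONST → push 25. Stack: [-15, 25]
BINARY_OP + → -15 + 25 = 10. Stack: [10]
STORE_FAST s → s=10. Stack: []
LOAD_FAST b → push 37. Stack: [37]
LOAD_CONST → push 5. Stack: [37, 5]
BINARY_OP - → 37 - 5 = 32. Stack: [32]
STORE_FAST r → r=32. Stack: []
LOAD_FAST_LOAD_FAST s,k → push 10,342. Stack: [10, 342]
BINARY_OP % → 10 % 342 = 10. Stack: [10]
LOAD_FAST_LOAD_FAST r,s → push 32,10. Stack: [10, 32, 10]
BINARY_OP * → 32 * 10 = 320. Stack: [10, 320]
BINARY_OP + → 10 + 320 = 330. Stack: [330]
STORE_FAST w → w=330. Stack: []
LOAD_FAST k → push 342. Stack: [342]
RETURN_VALUE → return 342.

32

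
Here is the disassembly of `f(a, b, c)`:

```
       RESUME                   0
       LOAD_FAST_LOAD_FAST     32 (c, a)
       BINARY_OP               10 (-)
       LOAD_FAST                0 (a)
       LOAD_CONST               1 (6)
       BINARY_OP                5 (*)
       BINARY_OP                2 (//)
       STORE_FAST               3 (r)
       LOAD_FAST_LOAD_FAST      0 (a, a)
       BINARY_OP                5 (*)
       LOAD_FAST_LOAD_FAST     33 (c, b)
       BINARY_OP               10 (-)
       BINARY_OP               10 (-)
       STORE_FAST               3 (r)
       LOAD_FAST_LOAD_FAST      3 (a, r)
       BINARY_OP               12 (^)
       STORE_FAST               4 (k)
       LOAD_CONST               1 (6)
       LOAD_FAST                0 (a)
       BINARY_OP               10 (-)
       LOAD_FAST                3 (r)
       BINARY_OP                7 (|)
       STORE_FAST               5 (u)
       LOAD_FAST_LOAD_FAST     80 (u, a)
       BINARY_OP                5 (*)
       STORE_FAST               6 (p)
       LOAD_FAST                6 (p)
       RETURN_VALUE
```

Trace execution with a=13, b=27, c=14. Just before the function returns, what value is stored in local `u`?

LOAD_FAST_LOAD_FAST c,a → push 14,13. Stack: [14, 13]
BINARY_OP - → 14 - 13 = 1. Stack: [1]
LOAD_FAST a → push 13. Stack: [1, 13]
LOAD_CONST → push 6. Stack: [1, 13, 6]
BINARY_OP * → 13 * 6 = 78. Stack: [1, 78]
BINARY_OP // → 1 // 78 = 0. Stack: [0]
STORE_FAST r → r=0. Stack: []
LOAD_FAST_LOAD_FAST a,a → push 13,13. Stack: [13, 13]
BINARY_OP * → 13 * 13 = 169. Stack: [169]
LOAD_FAST_LOAD_FAST c,b → push 14,27. Stack: [169, 14, 27]
BINARY_OP - → 14 - 27 = -13. Stack: [169, -13]
BINARY_OP - → 169 - -13 = 182. Stack: [182]
STORE_FAST r → r=182. Stack: []
LOAD_FAST_LOAD_FAST a,r → push 13,182. Stack: [13, 182]
BINARY_OP ^ → 13 ^ 182 = 187. Stack: [187]
STORE_FAST k → k=187. Stack: []
LOAD_CONST → push 6. Stack: [6]
LOAD_FAST a → push 13. Stack: [6, 13]
BINARY_OP - → 6 - 13 = -7. Stack: [-7]
LOAD_FAST r → push 182. Stack: [-7, 182]
BINARY_OP | → -7 | 182 = -1. Stack: [-1]
STORE_FAST u → u=-1. Stack: []
LOAD_FAST_LOAD_FAST u,a → push -1,13. Stack: [-1, 13]
BINARY_OP * → -1 * 13 = -13. Stack: [-13]
STORE_FAST p → p=-13. Stack: []
LOAD_FAST p → push -13. Stack: [-13]
RETURN_VALUE → return -13.

-1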